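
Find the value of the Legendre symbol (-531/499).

1

Pull out -1: (-531/499) = (-1/499)·(531/499). Since 499 ≡ 3 (mod 4), (-1/499) = -1. Now have -(531/499).
Reduce the numerator: 531 ≡ 32 (mod 499), so (531/499) = (32/499).
Factor out 2: 32 = 2^5. Since 499 ≡ 3 (mod 8), (2/499) = -1, and (2/499)^5 = -1. Now have (1/499).
(1/499) = 1. Collecting the sign factors: 1.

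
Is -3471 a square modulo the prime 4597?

(-3471/4597)
  = (1126/4597)    [-3471 ≡ 1126 mod 4597]
  = -(563/4597)    [4597 ≡ 5 mod 8 ⇒ (2/4597) = -1]
  = -(4597/563)    [QR: 4597 ≡ 1 mod 4, sign kept]
  = -(93/563)    [4597 ≡ 93 mod 563]
  = -(563/93)    [QR: 93 ≡ 1 mod 4, sign kept]
  = -(5/93)    [563 ≡ 5 mod 93]
  = -(93/5)    [QR: 5 ≡ 1 mod 4, sign kept]
  = -(3/5)    [93 ≡ 3 mod 5]
  = -(5/3)    [QR: 5 ≡ 1 mod 4, sign kept]
  = -(2/3)    [5 ≡ 2 mod 3]
  = (1/3)    [3 ≡ 3 mod 8 ⇒ (2/3) = -1]
  = 1    [(1/3) = 1]
The Legendre symbol is 1, so x^2 ≡ -3471 (mod 4597) has solution.

yes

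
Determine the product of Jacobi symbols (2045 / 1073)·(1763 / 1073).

By multiplicativity, (2045·1763 / 1073) = (2045 / 1073)·(1763 / 1073).
First factor (2045 / 1073):
(2045 / 1073)
  = (972 / 1073)    [2045 ≡ 972 mod 1073]
  = (243 / 1073)    [1073 ≡ 1 mod 8 ⇒ (2 / 1073)^2 = +1]
  = (1073 / 243)    [QR: 1073 ≡ 1 mod 4, sign kept]
  = (101 / 243)    [1073 ≡ 101 mod 243]
  = (243 / 101)    [QR: 101 ≡ 1 mod 4, sign kept]
  = (41 / 101)    [243 ≡ 41 mod 101]
  = (101 / 41)    [QR: 41 ≡ 1 mod 4, sign kept]
  = (19 / 41)    [101 ≡ 19 mod 41]
  = (41 / 19)    [QR: 41 ≡ 1 mod 4, sign kept]
  = (3 / 19)    [41 ≡ 3 mod 19]
  = -(19 / 3)    [QR: both ≡ 3 mod 4, sign flips]
  = -(1 / 3)    [19 ≡ 1 mod 3]
  = -1    [(1 / 3) = 1]
Second factor (1763 / 1073):
(1763 / 1073)
  = (690 / 1073)    [1763 ≡ 690 mod 1073]
  = (345 / 1073)    [1073 ≡ 1 mod 8 ⇒ (2 / 1073) = +1]
  = (1073 / 345)    [QR: 345 ≡ 1 mod 4, sign kept]
  = (38 / 345)    [1073 ≡ 38 mod 345]
  = (19 / 345)    [345 ≡ 1 mod 8 ⇒ (2 / 345) = +1]
  = (345 / 19)    [QR: 345 ≡ 1 mod 4, sign kept]
  = (3 / 19)    [345 ≡ 3 mod 19]
  = -(19 / 3)    [QR: both ≡ 3 mod 4, sign flips]
  = -(1 / 3)    [19 ≡ 1 mod 3]
  = -1    [(1 / 3) = 1]
Product: (-1)·(-1) = 1.

1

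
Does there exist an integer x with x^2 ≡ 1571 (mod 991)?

(1571/991)
  = (580/991)    [1571 ≡ 580 mod 991]
  = (145/991)    [991 ≡ 7 mod 8 ⇒ (2/991)^2 = +1]
  = (991/145)    [QR: 145 ≡ 1 mod 4, sign kept]
  = (121/145)    [991 ≡ 121 mod 145]
  = (145/121)    [QR: 121 ≡ 1 mod 4, sign kept]
  = (24/121)    [145 ≡ 24 mod 121]
  = (3/121)    [121 ≡ 1 mod 8 ⇒ (2/121)^3 = +1]
  = (121/3)    [QR: 121 ≡ 1 mod 4, sign kept]
  = (1/3)    [121 ≡ 1 mod 3]
  = 1    [(1/3) = 1]
(1571/991) = 1, and 991 is prime, so 1571 is a quadratic residue mod 991.

yes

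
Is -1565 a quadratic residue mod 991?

no

(-1565/991)
  = -(1565/991)    [991 ≡ 3 mod 4 ⇒ (-1/991) = -1]
  = -(574/991)    [1565 ≡ 574 mod 991]
  = -(287/991)    [991 ≡ 7 mod 8 ⇒ (2/991) = +1]
  = (991/287)    [QR: both ≡ 3 mod 4, sign flips]
  = (130/287)    [991 ≡ 130 mod 287]
  = (65/287)    [287 ≡ 7 mod 8 ⇒ (2/287) = +1]
  = (287/65)    [QR: 65 ≡ 1 mod 4, sign kept]
  = (27/65)    [287 ≡ 27 mod 65]
  = (65/27)    [QR: 65 ≡ 1 mod 4, sign kept]
  = (11/27)    [65 ≡ 11 mod 27]
  = -(27/11)    [QR: both ≡ 3 mod 4, sign flips]
  = -(5/11)    [27 ≡ 5 mod 11]
  = -(11/5)    [QR: 5 ≡ 1 mod 4, sign kept]
  = -(1/5)    [11 ≡ 1 mod 5]
  = -1    [(1/5) = 1]
The Legendre symbol is -1, so x^2 ≡ -1565 (mod 991) has no solution.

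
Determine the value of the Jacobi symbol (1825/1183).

-1

Reduce the numerator: 1825 ≡ 642 (mod 1183), so (1825/1183) = (642/1183).
Factor out 2: 642 = 2·321. Since 1183 ≡ 7 (mod 8), (2/1183) = +1. Now have (321/1183).
321 ≡ 1 (mod 4), so quadratic reciprocity gives (321/1183) = (1183/321). Reduce: 1183 ≡ 220 (mod 321). Now have (220/321).
Factor out 2: 220 = 2^2·55. Since 321 ≡ 1 (mod 8), (2/321) = +1, and (2/321)^2 = +1. Now have (55/321).
321 ≡ 1 (mod 4), so quadratic reciprocity gives (55/321) = (321/55). Reduce: 321 ≡ 46 (mod 55). Now have (46/55).
Factor out 2: 46 = 2·23. Since 55 ≡ 7 (mod 8), (2/55) = +1. Now have (23/55).
Both 23 ≡ 3 and 55 ≡ 3 (mod 4), so reciprocity gives (23/55) = -(55/23). Reduce: 55 ≡ 9 (mod 23). Now have -(9/23).
9 ≡ 1 (mod 4), so quadratic reciprocity gives (9/23) = (23/9). Reduce: 23 ≡ 5 (mod 9). Now have -(5/9).
5 ≡ 1 (mod 4), so quadratic reciprocity gives (5/9) = (9/5). Reduce: 9 ≡ 4 (mod 5). Now have -(4/5).
Factor out 2: 4 = 2^2. Since 5 ≡ 5 (mod 8), (2/5) = -1, and (2/5)^2 = +1. Now have -(1/5).
(1/5) = 1. Collecting the sign factors: -1.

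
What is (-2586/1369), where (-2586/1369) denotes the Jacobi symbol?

1

(-2586/1369)
  = (152/1369)    [-2586 ≡ 152 mod 1369]
  = (19/1369)    [1369 ≡ 1 mod 8 ⇒ (2/1369)^3 = +1]
  = (1369/19)    [QR: 1369 ≡ 1 mod 4, sign kept]
  = (1/19)    [1369 ≡ 1 mod 19]
  = 1    [(1/19) = 1]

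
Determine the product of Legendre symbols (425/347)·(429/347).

-1

By multiplicativity, (425·429/347) = (425/347)·(429/347).
First factor (425/347):
(425/347)
  = (78/347)    [425 ≡ 78 mod 347]
  = -(39/347)    [347 ≡ 3 mod 8 ⇒ (2/347) = -1]
  = (347/39)    [QR: both ≡ 3 mod 4, sign flips]
  = (35/39)    [347 ≡ 35 mod 39]
  = -(39/35)    [QR: both ≡ 3 mod 4, sign flips]
  = -(4/35)    [39 ≡ 4 mod 35]
  = -(1/35)    [35 ≡ 3 mod 8 ⇒ (2/35)^2 = +1]
  = -1    [(1/35) = 1]
Second factor (429/347):
(429/347)
  = (82/347)    [429 ≡ 82 mod 347]
  = -(41/347)    [347 ≡ 3 mod 8 ⇒ (2/347) = -1]
  = -(347/41)    [QR: 41 ≡ 1 mod 4, sign kept]
  = -(19/41)    [347 ≡ 19 mod 41]
  = -(41/19)    [QR: 41 ≡ 1 mod 4, sign kept]
  = -(3/19)    [41 ≡ 3 mod 19]
  = (19/3)    [QR: both ≡ 3 mod 4, sign flips]
  = (1/3)    [19 ≡ 1 mod 3]
  = 1    [(1/3) = 1]
Product: (-1)·(1) = -1.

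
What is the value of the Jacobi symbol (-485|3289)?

1

Reduce the numerator: -485 ≡ 2804 (mod 3289), so (-485|3289) = (2804|3289).
Factor out 2: 2804 = 2^2·701. Since 3289 ≡ 1 (mod 8), (2|3289) = +1, and (2|3289)^2 = +1. Now have (701|3289).
701 ≡ 1 (mod 4), so quadratic reciprocity gives (701|3289) = (3289|701). Reduce: 3289 ≡ 485 (mod 701). Now have (485|701).
485 ≡ 1 (mod 4), so quadratic reciprocity gives (485|701) = (701|485). Reduce: 701 ≡ 216 (mod 485). Now have (216|485).
Factor out 2: 216 = 2^3·27. Since 485 ≡ 5 (mod 8), (2|485) = -1, and (2|485)^3 = -1. Now have -(27|485).
485 ≡ 1 (mod 4), so quadratic reciprocity gives (27|485) = (485|27). Reduce: 485 ≡ 26 (mod 27). Now have -(26|27).
Factor out 2: 26 = 2·13. Since 27 ≡ 3 (mod 8), (2|27) = -1. Now have (13|27).
13 ≡ 1 (mod 4), so quadratic reciprocity gives (13|27) = (27|13). Reduce: 27 ≡ 1 (mod 13). Now have (1|13).
(1|13) = 1. Collecting the sign factors: 1.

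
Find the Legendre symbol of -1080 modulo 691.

-1

(-1080 / 691)
  = -(1080 / 691)    [691 ≡ 3 mod 4 ⇒ (-1 / 691) = -1]
  = -(389 / 691)    [1080 ≡ 389 mod 691]
  = -(691 / 389)    [QR: 389 ≡ 1 mod 4, sign kept]
  = -(302 / 389)    [691 ≡ 302 mod 389]
  = (151 / 389)    [389 ≡ 5 mod 8 ⇒ (2 / 389) = -1]
  = (389 / 151)    [QR: 389 ≡ 1 mod 4, sign kept]
  = (87 / 151)    [389 ≡ 87 mod 151]
  = -(151 / 87)    [QR: both ≡ 3 mod 4, sign flips]
  = -(64 / 87)    [151 ≡ 64 mod 87]
  = -(1 / 87)    [87 ≡ 7 mod 8 ⇒ (2 / 87)^6 = +1]
  = -1    [(1 / 87) = 1]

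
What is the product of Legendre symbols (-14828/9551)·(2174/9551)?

By multiplicativity, (-14828·2174/9551) = (-14828/9551)·(2174/9551).
First factor (-14828/9551):
Reduce the numerator: -14828 ≡ 4274 (mod 9551), so (-14828/9551) = (4274/9551).
Factor out 2: 4274 = 2·2137. Since 9551 ≡ 7 (mod 8), (2/9551) = +1. Now have (2137/9551).
2137 ≡ 1 (mod 4), so quadratic reciprocity gives (2137/9551) = (9551/2137). Reduce: 9551 ≡ 1003 (mod 2137). Now have (1003/2137).
2137 ≡ 1 (mod 4), so quadratic reciprocity gives (1003/2137) = (2137/1003). Reduce: 2137 ≡ 131 (mod 1003). Now have (131/1003).
Both 131 ≡ 3 and 1003 ≡ 3 (mod 4), so reciprocity gives (131/1003) = -(1003/131). Reduce: 1003 ≡ 86 (mod 131). Now have -(86/131).
Factor out 2: 86 = 2·43. Since 131 ≡ 3 (mod 8), (2/131) = -1. Now have (43/131).
Both 43 ≡ 3 and 131 ≡ 3 (mod 4), so reciprocity gives (43/131) = -(131/43). Reduce: 131 ≡ 2 (mod 43). Now have -(2/43).
Factor out 2: 2 = 2. Since 43 ≡ 3 (mod 8), (2/43) = -1. Now have (1/43).
(1/43) = 1. Collecting the sign factors: 1.
Second factor (2174/9551):
Factor out 2: 2174 = 2·1087. Since 9551 ≡ 7 (mod 8), (2/9551) = +1. Now have (1087/9551).
Both 1087 ≡ 3 and 9551 ≡ 3 (mod 4), so reciprocity gives (1087/9551) = -(9551/1087). Reduce: 9551 ≡ 855 (mod 1087). Now have -(855/1087).
Both 855 ≡ 3 and 1087 ≡ 3 (mod 4), so reciprocity gives (855/1087) = -(1087/855). Reduce: 1087 ≡ 232 (mod 855). Now have (232/855).
Factor out 2: 232 = 2^3·29. Since 855 ≡ 7 (mod 8), (2/855) = +1, and (2/855)^3 = +1. Now have (29/855).
29 ≡ 1 (mod 4), so quadratic reciprocity gives (29/855) = (855/29). Reduce: 855 ≡ 14 (mod 29). Now have (14/29).
Factor out 2: 14 = 2·7. Since 29 ≡ 5 (mod 8), (2/29) = -1. Now have -(7/29).
29 ≡ 1 (mod 4), so quadratic reciprocity gives (7/29) = (29/7). Reduce: 29 ≡ 1 (mod 7). Now have -(1/7).
(1/7) = 1. Collecting the sign factors: -1.
Product: (1)·(-1) = -1.

-1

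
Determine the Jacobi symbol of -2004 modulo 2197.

-1

(-2004 / 2197)
  = (2004 / 2197)    [2197 ≡ 1 mod 4 ⇒ (-1 / 2197) = +1]
  = (501 / 2197)    [2197 ≡ 5 mod 8 ⇒ (2 / 2197)^2 = +1]
  = (2197 / 501)    [QR: 501 ≡ 1 mod 4, sign kept]
  = (193 / 501)    [2197 ≡ 193 mod 501]
  = (501 / 193)    [QR: 193 ≡ 1 mod 4, sign kept]
  = (115 / 193)    [501 ≡ 115 mod 193]
  = (193 / 115)    [QR: 193 ≡ 1 mod 4, sign kept]
  = (78 / 115)    [193 ≡ 78 mod 115]
  = -(39 / 115)    [115 ≡ 3 mod 8 ⇒ (2 / 115) = -1]
  = (115 / 39)    [QR: both ≡ 3 mod 4, sign flips]
  = (37 / 39)    [115 ≡ 37 mod 39]
  = (39 / 37)    [QR: 37 ≡ 1 mod 4, sign kept]
  = (2 / 37)    [39 ≡ 2 mod 37]
  = -(1 / 37)    [37 ≡ 5 mod 8 ⇒ (2 / 37) = -1]
  = -1    [(1 / 37) = 1]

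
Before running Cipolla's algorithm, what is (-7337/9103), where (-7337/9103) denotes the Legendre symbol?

-1

(-7337/9103)
  = -(7337/9103)    [9103 ≡ 3 mod 4 ⇒ (-1/9103) = -1]
  = -(9103/7337)    [QR: 7337 ≡ 1 mod 4, sign kept]
  = -(1766/7337)    [9103 ≡ 1766 mod 7337]
  = -(883/7337)    [7337 ≡ 1 mod 8 ⇒ (2/7337) = +1]
  = -(7337/883)    [QR: 7337 ≡ 1 mod 4, sign kept]
  = -(273/883)    [7337 ≡ 273 mod 883]
  = -(883/273)    [QR: 273 ≡ 1 mod 4, sign kept]
  = -(64/273)    [883 ≡ 64 mod 273]
  = -(1/273)    [273 ≡ 1 mod 8 ⇒ (2/273)^6 = +1]
  = -1    [(1/273) = 1]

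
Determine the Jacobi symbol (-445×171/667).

1

By multiplicativity, (-445·171/667) = (-445/667)·(171/667).
First factor (-445/667):
Reduce the numerator: -445 ≡ 222 (mod 667), so (-445/667) = (222/667).
Factor out 2: 222 = 2·111. Since 667 ≡ 3 (mod 8), (2/667) = -1. Now have -(111/667).
Both 111 ≡ 3 and 667 ≡ 3 (mod 4), so reciprocity gives (111/667) = -(667/111). Reduce: 667 ≡ 1 (mod 111). Now have (1/111).
(1/111) = 1. Collecting the sign factors: 1.
Second factor (171/667):
Both 171 ≡ 3 and 667 ≡ 3 (mod 4), so reciprocity gives (171/667) = -(667/171). Reduce: 667 ≡ 154 (mod 171). Now have -(154/171).
Factor out 2: 154 = 2·77. Since 171 ≡ 3 (mod 8), (2/171) = -1. Now have (77/171).
77 ≡ 1 (mod 4), so quadratic reciprocity gives (77/171) = (171/77). Reduce: 171 ≡ 17 (mod 77). Now have (17/77).
17 ≡ 1 (mod 4), so quadratic reciprocity gives (17/77) = (77/17). Reduce: 77 ≡ 9 (mod 17). Now have (9/17).
9 ≡ 1 (mod 4), so quadratic reciprocity gives (9/17) = (17/9). Reduce: 17 ≡ 8 (mod 9). Now have (8/9).
Factor out 2: 8 = 2^3. Since 9 ≡ 1 (mod 8), (2/9) = +1, and (2/9)^3 = +1. Now have (1/9).
(1/9) = 1. Collecting the sign factors: 1.
Product: (1)·(1) = 1.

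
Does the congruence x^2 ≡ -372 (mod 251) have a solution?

Reduce the numerator: -372 ≡ 130 (mod 251), so (-372/251) = (130/251).
Factor out 2: 130 = 2·65. Since 251 ≡ 3 (mod 8), (2/251) = -1. Now have -(65/251).
65 ≡ 1 (mod 4), so quadratic reciprocity gives (65/251) = (251/65). Reduce: 251 ≡ 56 (mod 65). Now have -(56/65).
Factor out 2: 56 = 2^3·7. Since 65 ≡ 1 (mod 8), (2/65) = +1, and (2/65)^3 = +1. Now have -(7/65).
65 ≡ 1 (mod 4), so quadratic reciprocity gives (7/65) = (65/7). Reduce: 65 ≡ 2 (mod 7). Now have -(2/7).
Factor out 2: 2 = 2. Since 7 ≡ 7 (mod 8), (2/7) = +1. Now have -(1/7).
(1/7) = 1. Collecting the sign factors: -1.
(-372/251) = -1, and 251 is prime, so -372 is not a quadratic residue mod 251.

no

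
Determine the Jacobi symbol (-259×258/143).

-1

By multiplicativity, (-259·258/143) = (-259/143)·(258/143).
First factor (-259/143):
(-259/143)
  = (27/143)    [-259 ≡ 27 mod 143]
  = -(143/27)    [QR: both ≡ 3 mod 4, sign flips]
  = -(8/27)    [143 ≡ 8 mod 27]
  = (1/27)    [27 ≡ 3 mod 8 ⇒ (2/27)^3 = -1]
  = 1    [(1/27) = 1]
Second factor (258/143):
(258/143)
  = (115/143)    [258 ≡ 115 mod 143]
  = -(143/115)    [QR: both ≡ 3 mod 4, sign flips]
  = -(28/115)    [143 ≡ 28 mod 115]
  = -(7/115)    [115 ≡ 3 mod 8 ⇒ (2/115)^2 = +1]
  = (115/7)    [QR: both ≡ 3 mod 4, sign flips]
  = (3/7)    [115 ≡ 3 mod 7]
  = -(7/3)    [QR: both ≡ 3 mod 4, sign flips]
  = -(1/3)    [7 ≡ 1 mod 3]
  = -1    [(1/3) = 1]
Product: (1)·(-1) = -1.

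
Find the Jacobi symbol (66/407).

Factor out 2: 66 = 2·33. Since 407 ≡ 7 (mod 8), (2/407) = +1. Now have (33/407).
33 ≡ 1 (mod 4), so quadratic reciprocity gives (33/407) = (407/33). Reduce: 407 ≡ 11 (mod 33). Now have (11/33).
33 ≡ 1 (mod 4), so quadratic reciprocity gives (11/33) = (33/11). Reduce: 33 ≡ 0 (mod 11). Now have (0/11).
The numerator is now 0 with denominator 11 > 1: the symbol is 0.

0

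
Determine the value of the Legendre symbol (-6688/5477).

1

(-6688/5477)
  = (4266/5477)    [-6688 ≡ 4266 mod 5477]
  = -(2133/5477)    [5477 ≡ 5 mod 8 ⇒ (2/5477) = -1]
  = -(5477/2133)    [QR: 2133 ≡ 1 mod 4, sign kept]
  = -(1211/2133)    [5477 ≡ 1211 mod 2133]
  = -(2133/1211)    [QR: 2133 ≡ 1 mod 4, sign kept]
  = -(922/1211)    [2133 ≡ 922 mod 1211]
  = (461/1211)    [1211 ≡ 3 mod 8 ⇒ (2/1211) = -1]
  = (1211/461)    [QR: 461 ≡ 1 mod 4, sign kept]
  = (289/461)    [1211 ≡ 289 mod 461]
  = (461/289)    [QR: 289 ≡ 1 mod 4, sign kept]
  = (172/289)    [461 ≡ 172 mod 289]
  = (43/289)    [289 ≡ 1 mod 8 ⇒ (2/289)^2 = +1]
  = (289/43)    [QR: 289 ≡ 1 mod 4, sign kept]
  = (31/43)    [289 ≡ 31 mod 43]
  = -(43/31)    [QR: both ≡ 3 mod 4, sign flips]
  = -(12/31)    [43 ≡ 12 mod 31]
  = -(3/31)    [31 ≡ 7 mod 8 ⇒ (2/31)^2 = +1]
  = (31/3)    [QR: both ≡ 3 mod 4, sign flips]
  = (1/3)    [31 ≡ 1 mod 3]
  = 1    [(1/3) = 1]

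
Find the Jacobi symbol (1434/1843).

Factor out 2: 1434 = 2·717. Since 1843 ≡ 3 (mod 8), (2/1843) = -1. Now have -(717/1843).
717 ≡ 1 (mod 4), so quadratic reciprocity gives (717/1843) = (1843/717). Reduce: 1843 ≡ 409 (mod 717). Now have -(409/717).
409 ≡ 1 (mod 4), so quadratic reciprocity gives (409/717) = (717/409). Reduce: 717 ≡ 308 (mod 409). Now have -(308/409).
Factor out 2: 308 = 2^2·77. Since 409 ≡ 1 (mod 8), (2/409) = +1, and (2/409)^2 = +1. Now have -(77/409).
77 ≡ 1 (mod 4), so quadratic reciprocity gives (77/409) = (409/77). Reduce: 409 ≡ 24 (mod 77). Now have -(24/77).
Factor out 2: 24 = 2^3·3. Since 77 ≡ 5 (mod 8), (2/77) = -1, and (2/77)^3 = -1. Now have (3/77).
77 ≡ 1 (mod 4), so quadratic reciprocity gives (3/77) = (77/3). Reduce: 77 ≡ 2 (mod 3). Now have (2/3).
Factor out 2: 2 = 2. Since 3 ≡ 3 (mod 8), (2/3) = -1. Now have -(1/3).
(1/3) = 1. Collecting the sign factors: -1.

-1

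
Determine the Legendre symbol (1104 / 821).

(1104 / 821)
  = (283 / 821)    [1104 ≡ 283 mod 821]
  = (821 / 283)    [QR: 821 ≡ 1 mod 4, sign kept]
  = (255 / 283)    [821 ≡ 255 mod 283]
  = -(283 / 255)    [QR: both ≡ 3 mod 4, sign flips]
  = -(28 / 255)    [283 ≡ 28 mod 255]
  = -(7 / 255)    [255 ≡ 7 mod 8 ⇒ (2 / 255)^2 = +1]
  = (255 / 7)    [QR: both ≡ 3 mod 4, sign flips]
  = (3 / 7)    [255 ≡ 3 mod 7]
  = -(7 / 3)    [QR: both ≡ 3 mod 4, sign flips]
  = -(1 / 3)    [7 ≡ 1 mod 3]
  = -1    [(1 / 3) = 1]

-1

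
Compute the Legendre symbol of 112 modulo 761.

Factor out 2: 112 = 2^4·7. Since 761 ≡ 1 (mod 8), (2|761) = +1, and (2|761)^4 = +1. Now have (7|761).
761 ≡ 1 (mod 4), so quadratic reciprocity gives (7|761) = (761|7). Reduce: 761 ≡ 5 (mod 7). Now have (5|7).
5 ≡ 1 (mod 4), so quadratic reciprocity gives (5|7) = (7|5). Reduce: 7 ≡ 2 (mod 5). Now have (2|5).
Factor out 2: 2 = 2. Since 5 ≡ 5 (mod 8), (2|5) = -1. Now have -(1|5).
(1|5) = 1. Collecting the sign factors: -1.

-1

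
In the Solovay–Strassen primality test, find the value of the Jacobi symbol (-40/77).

(-40/77)
  = (37/77)    [-40 ≡ 37 mod 77]
  = (77/37)    [QR: 37 ≡ 1 mod 4, sign kept]
  = (3/37)    [77 ≡ 3 mod 37]
  = (37/3)    [QR: 37 ≡ 1 mod 4, sign kept]
  = (1/3)    [37 ≡ 1 mod 3]
  = 1    [(1/3) = 1]

1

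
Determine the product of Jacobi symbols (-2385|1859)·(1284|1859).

1

By multiplicativity, (-2385·1284|1859) = (-2385|1859)·(1284|1859).
First factor (-2385|1859):
Pull out -1: (-2385|1859) = (-1|1859)·(2385|1859). Since 1859 ≡ 3 (mod 4), (-1|1859) = -1. Now have -(2385|1859).
Reduce the numerator: 2385 ≡ 526 (mod 1859), so (2385|1859) = (526|1859).
Factor out 2: 526 = 2·263. Since 1859 ≡ 3 (mod 8), (2|1859) = -1. Now have (263|1859).
Both 263 ≡ 3 and 1859 ≡ 3 (mod 4), so reciprocity gives (263|1859) = -(1859|263). Reduce: 1859 ≡ 18 (mod 263). Now have -(18|263).
Factor out 2: 18 = 2·9. Since 263 ≡ 7 (mod 8), (2|263) = +1. Now have -(9|263).
9 ≡ 1 (mod 4), so quadratic reciprocity gives (9|263) = (263|9). Reduce: 263 ≡ 2 (mod 9). Now have -(2|9).
Factor out 2: 2 = 2. Since 9 ≡ 1 (mod 8), (2|9) = +1. Now have -(1|9).
(1|9) = 1. Collecting the sign factors: -1.
Second factor (1284|1859):
Factor out 2: 1284 = 2^2·321. Since 1859 ≡ 3 (mod 8), (2|1859) = -1, and (2|1859)^2 = +1. Now have (321|1859).
321 ≡ 1 (mod 4), so quadratic reciprocity gives (321|1859) = (1859|321). Reduce: 1859 ≡ 254 (mod 321). Now have (254|321).
Factor out 2: 254 = 2·127. Since 321 ≡ 1 (mod 8), (2|321) = +1. Now have (127|321).
321 ≡ 1 (mod 4), so quadratic reciprocity gives (127|321) = (321|127). Reduce: 321 ≡ 67 (mod 127). Now have (67|127).
Both 67 ≡ 3 and 127 ≡ 3 (mod 4), so reciprocity gives (67|127) = -(127|67). Reduce: 127 ≡ 60 (mod 67). Now have -(60|67).
Factor out 2: 60 = 2^2·15. Since 67 ≡ 3 (mod 8), (2|67) = -1, and (2|67)^2 = +1. Now have -(15|67).
Both 15 ≡ 3 and 67 ≡ 3 (mod 4), so reciprocity gives (15|67) = -(67|15). Reduce: 67 ≡ 7 (mod 15). Now have (7|15).
Both 7 ≡ 3 and 15 ≡ 3 (mod 4), so reciprocity gives (7|15) = -(15|7). Reduce: 15 ≡ 1 (mod 7). Now have -(1|7).
(1|7) = 1. Collecting the sign factors: -1.
Product: (-1)·(-1) = 1.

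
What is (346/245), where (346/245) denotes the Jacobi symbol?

(346/245)
  = (101/245)    [346 ≡ 101 mod 245]
  = (245/101)    [QR: 101 ≡ 1 mod 4, sign kept]
  = (43/101)    [245 ≡ 43 mod 101]
  = (101/43)    [QR: 101 ≡ 1 mod 4, sign kept]
  = (15/43)    [101 ≡ 15 mod 43]
  = -(43/15)    [QR: both ≡ 3 mod 4, sign flips]
  = -(13/15)    [43 ≡ 13 mod 15]
  = -(15/13)    [QR: 13 ≡ 1 mod 4, sign kept]
  = -(2/13)    [15 ≡ 2 mod 13]
  = (1/13)    [13 ≡ 5 mod 8 ⇒ (2/13) = -1]
  = 1    [(1/13) = 1]

1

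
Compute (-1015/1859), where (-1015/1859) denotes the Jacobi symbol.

-1

(-1015/1859)
  = -(1015/1859)    [1859 ≡ 3 mod 4 ⇒ (-1/1859) = -1]
  = (1859/1015)    [QR: both ≡ 3 mod 4, sign flips]
  = (844/1015)    [1859 ≡ 844 mod 1015]
  = (211/1015)    [1015 ≡ 7 mod 8 ⇒ (2/1015)^2 = +1]
  = -(1015/211)    [QR: both ≡ 3 mod 4, sign flips]
  = -(171/211)    [1015 ≡ 171 mod 211]
  = (211/171)    [QR: both ≡ 3 mod 4, sign flips]
  = (40/171)    [211 ≡ 40 mod 171]
  = -(5/171)    [171 ≡ 3 mod 8 ⇒ (2/171)^3 = -1]
  = -(171/5)    [QR: 5 ≡ 1 mod 4, sign kept]
  = -(1/5)    [171 ≡ 1 mod 5]
  = -1    [(1/5) = 1]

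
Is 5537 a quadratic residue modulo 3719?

no

(5537|3719)
  = (1818|3719)    [5537 ≡ 1818 mod 3719]
  = (909|3719)    [3719 ≡ 7 mod 8 ⇒ (2|3719) = +1]
  = (3719|909)    [QR: 909 ≡ 1 mod 4, sign kept]
  = (83|909)    [3719 ≡ 83 mod 909]
  = (909|83)    [QR: 909 ≡ 1 mod 4, sign kept]
  = (79|83)    [909 ≡ 79 mod 83]
  = -(83|79)    [QR: both ≡ 3 mod 4, sign flips]
  = -(4|79)    [83 ≡ 4 mod 79]
  = -(1|79)    [79 ≡ 7 mod 8 ⇒ (2|79)^2 = +1]
  = -1    [(1|79) = 1]
(5537|3719) = -1, and 3719 is prime, so 5537 is not a quadratic residue mod 3719.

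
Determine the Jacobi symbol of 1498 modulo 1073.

1

Reduce the numerator: 1498 ≡ 425 (mod 1073), so (1498 / 1073) = (425 / 1073).
425 ≡ 1 (mod 4), so quadratic reciprocity gives (425 / 1073) = (1073 / 425). Reduce: 1073 ≡ 223 (mod 425). Now have (223 / 425).
425 ≡ 1 (mod 4), so quadratic reciprocity gives (223 / 425) = (425 / 223). Reduce: 425 ≡ 202 (mod 223). Now have (202 / 223).
Factor out 2: 202 = 2·101. Since 223 ≡ 7 (mod 8), (2 / 223) = +1. Now have (101 / 223).
101 ≡ 1 (mod 4), so quadratic reciprocity gives (101 / 223) = (223 / 101). Reduce: 223 ≡ 21 (mod 101). Now have (21 / 101).
21 ≡ 1 (mod 4), so quadratic reciprocity gives (21 / 101) = (101 / 21). Reduce: 101 ≡ 17 (mod 21). Now have (17 / 21).
17 ≡ 1 (mod 4), so quadratic reciprocity gives (17 / 21) = (21 / 17). Reduce: 21 ≡ 4 (mod 17). Now have (4 / 17).
Factor out 2: 4 = 2^2. Since 17 ≡ 1 (mod 8), (2 / 17) = +1, and (2 / 17)^2 = +1. Now have (1 / 17).
(1 / 17) = 1. Collecting the sign factors: 1.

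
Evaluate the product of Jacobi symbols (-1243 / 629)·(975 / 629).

-1

By multiplicativity, (-1243·975 / 629) = (-1243 / 629)·(975 / 629).
First factor (-1243 / 629):
(-1243 / 629)
  = (1243 / 629)    [629 ≡ 1 mod 4 ⇒ (-1 / 629) = +1]
  = (614 / 629)    [1243 ≡ 614 mod 629]
  = -(307 / 629)    [629 ≡ 5 mod 8 ⇒ (2 / 629) = -1]
  = -(629 / 307)    [QR: 629 ≡ 1 mod 4, sign kept]
  = -(15 / 307)    [629 ≡ 15 mod 307]
  = (307 / 15)    [QR: both ≡ 3 mod 4, sign flips]
  = (7 / 15)    [307 ≡ 7 mod 15]
  = -(15 / 7)    [QR: both ≡ 3 mod 4, sign flips]
  = -(1 / 7)    [15 ≡ 1 mod 7]
  = -1    [(1 / 7) = 1]
Second factor (975 / 629):
(975 / 629)
  = (346 / 629)    [975 ≡ 346 mod 629]
  = -(173 / 629)    [629 ≡ 5 mod 8 ⇒ (2 / 629) = -1]
  = -(629 / 173)    [QR: 173 ≡ 1 mod 4, sign kept]
  = -(110 / 173)    [629 ≡ 110 mod 173]
  = (55 / 173)    [173 ≡ 5 mod 8 ⇒ (2 / 173) = -1]
  = (173 / 55)    [QR: 173 ≡ 1 mod 4, sign kept]
  = (8 / 55)    [173 ≡ 8 mod 55]
  = (1 / 55)    [55 ≡ 7 mod 8 ⇒ (2 / 55)^3 = +1]
  = 1    [(1 / 55) = 1]
Product: (-1)·(1) = -1.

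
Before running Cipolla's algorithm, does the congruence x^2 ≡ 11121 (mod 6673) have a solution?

yes

Reduce the numerator: 11121 ≡ 4448 (mod 6673), so (11121|6673) = (4448|6673).
Factor out 2: 4448 = 2^5·139. Since 6673 ≡ 1 (mod 8), (2|6673) = +1, and (2|6673)^5 = +1. Now have (139|6673).
6673 ≡ 1 (mod 4), so quadratic reciprocity gives (139|6673) = (6673|139). Reduce: 6673 ≡ 1 (mod 139). Now have (1|139).
(1|139) = 1. Collecting the sign factors: 1.
(11121|6673) = 1, and 6673 is prime, so 11121 is a quadratic residue mod 6673.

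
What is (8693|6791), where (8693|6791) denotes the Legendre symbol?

-1

(8693|6791)
  = (1902|6791)    [8693 ≡ 1902 mod 6791]
  = (951|6791)    [6791 ≡ 7 mod 8 ⇒ (2|6791) = +1]
  = -(6791|951)    [QR: both ≡ 3 mod 4, sign flips]
  = -(134|951)    [6791 ≡ 134 mod 951]
  = -(67|951)    [951 ≡ 7 mod 8 ⇒ (2|951) = +1]
  = (951|67)    [QR: both ≡ 3 mod 4, sign flips]
  = (13|67)    [951 ≡ 13 mod 67]
  = (67|13)    [QR: 13 ≡ 1 mod 4, sign kept]
  = (2|13)    [67 ≡ 2 mod 13]
  = -(1|13)    [13 ≡ 5 mod 8 ⇒ (2|13) = -1]
  = -1    [(1|13) = 1]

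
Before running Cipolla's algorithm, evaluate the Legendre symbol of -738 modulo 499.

Reduce the numerator: -738 ≡ 260 (mod 499), so (-738/499) = (260/499).
Factor out 2: 260 = 2^2·65. Since 499 ≡ 3 (mod 8), (2/499) = -1, and (2/499)^2 = +1. Now have (65/499).
65 ≡ 1 (mod 4), so quadratic reciprocity gives (65/499) = (499/65). Reduce: 499 ≡ 44 (mod 65). Now have (44/65).
Factor out 2: 44 = 2^2·11. Since 65 ≡ 1 (mod 8), (2/65) = +1, and (2/65)^2 = +1. Now have (11/65).
65 ≡ 1 (mod 4), so quadratic reciprocity gives (11/65) = (65/11). Reduce: 65 ≡ 10 (mod 11). Now have (10/11).
Factor out 2: 10 = 2·5. Since 11 ≡ 3 (mod 8), (2/11) = -1. Now have -(5/11).
5 ≡ 1 (mod 4), so quadratic reciprocity gives (5/11) = (11/5). Reduce: 11 ≡ 1 (mod 5). Now have -(1/5).
(1/5) = 1. Collecting the sign factors: -1.

-1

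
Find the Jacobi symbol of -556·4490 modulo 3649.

By multiplicativity, (-556·4490/3649) = (-556/3649)·(4490/3649).
First factor (-556/3649):
Reduce the numerator: -556 ≡ 3093 (mod 3649), so (-556/3649) = (3093/3649).
3093 ≡ 1 (mod 4), so quadratic reciprocity gives (3093/3649) = (3649/3093). Reduce: 3649 ≡ 556 (mod 3093). Now have (556/3093).
Factor out 2: 556 = 2^2·139. Since 3093 ≡ 5 (mod 8), (2/3093) = -1, and (2/3093)^2 = +1. Now have (139/3093).
3093 ≡ 1 (mod 4), so quadratic reciprocity gives (139/3093) = (3093/139). Reduce: 3093 ≡ 35 (mod 139). Now have (35/139).
Both 35 ≡ 3 and 139 ≡ 3 (mod 4), so reciprocity gives (35/139) = -(139/35). Reduce: 139 ≡ 34 (mod 35). Now have -(34/35).
Factor out 2: 34 = 2·17. Since 35 ≡ 3 (mod 8), (2/35) = -1. Now have (17/35).
17 ≡ 1 (mod 4), so quadratic reciprocity gives (17/35) = (35/17). Reduce: 35 ≡ 1 (mod 17). Now have (1/17).
(1/17) = 1. Collecting the sign factors: 1.
Second factor (4490/3649):
Reduce the numerator: 4490 ≡ 841 (mod 3649), so (4490/3649) = (841/3649).
841 ≡ 1 (mod 4), so quadratic reciprocity gives (841/3649) = (3649/841). Reduce: 3649 ≡ 285 (mod 841). Now have (285/841).
285 ≡ 1 (mod 4), so quadratic reciprocity gives (285/841) = (841/285). Reduce: 841 ≡ 271 (mod 285). Now have (271/285).
285 ≡ 1 (mod 4), so quadratic reciprocity gives (271/285) = (285/271). Reduce: 285 ≡ 14 (mod 271). Now have (14/271).
Factor out 2: 14 = 2·7. Since 271 ≡ 7 (mod 8), (2/271) = +1. Now have (7/271).
Both 7 ≡ 3 and 271 ≡ 3 (mod 4), so reciprocity gives (7/271) = -(271/7). Reduce: 271 ≡ 5 (mod 7). Now have -(5/7).
5 ≡ 1 (mod 4), so quadratic reciprocity gives (5/7) = (7/5). Reduce: 7 ≡ 2 (mod 5). Now have -(2/5).
Factor out 2: 2 = 2. Since 5 ≡ 5 (mod 8), (2/5) = -1. Now have (1/5).
(1/5) = 1. Collecting the sign factors: 1.
Product: (1)·(1) = 1.

1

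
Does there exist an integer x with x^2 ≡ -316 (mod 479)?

yes

(-316/479)
  = -(316/479)    [479 ≡ 3 mod 4 ⇒ (-1/479) = -1]
  = -(79/479)    [479 ≡ 7 mod 8 ⇒ (2/479)^2 = +1]
  = (479/79)    [QR: both ≡ 3 mod 4, sign flips]
  = (5/79)    [479 ≡ 5 mod 79]
  = (79/5)    [QR: 5 ≡ 1 mod 4, sign kept]
  = (4/5)    [79 ≡ 4 mod 5]
  = (1/5)    [5 ≡ 5 mod 8 ⇒ (2/5)^2 = +1]
  = 1    [(1/5) = 1]
(-316/479) = 1, and 479 is prime, so -316 is a quadratic residue mod 479.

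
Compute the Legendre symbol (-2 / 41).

1

(-2 / 41)
  = (39 / 41)    [-2 ≡ 39 mod 41]
  = (41 / 39)    [QR: 41 ≡ 1 mod 4, sign kept]
  = (2 / 39)    [41 ≡ 2 mod 39]
  = (1 / 39)    [39 ≡ 7 mod 8 ⇒ (2 / 39) = +1]
  = 1    [(1 / 39) = 1]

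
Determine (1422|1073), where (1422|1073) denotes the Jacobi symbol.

(1422|1073)
  = (349|1073)    [1422 ≡ 349 mod 1073]
  = (1073|349)    [QR: 349 ≡ 1 mod 4, sign kept]
  = (26|349)    [1073 ≡ 26 mod 349]
  = -(13|349)    [349 ≡ 5 mod 8 ⇒ (2|349) = -1]
  = -(349|13)    [QR: 13 ≡ 1 mod 4, sign kept]
  = -(11|13)    [349 ≡ 11 mod 13]
  = -(13|11)    [QR: 13 ≡ 1 mod 4, sign kept]
  = -(2|11)    [13 ≡ 2 mod 11]
  = (1|11)    [11 ≡ 3 mod 8 ⇒ (2|11) = -1]
  = 1    [(1|11) = 1]

1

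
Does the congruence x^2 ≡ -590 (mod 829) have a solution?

no

Reduce the numerator: -590 ≡ 239 (mod 829), so (-590/829) = (239/829).
829 ≡ 1 (mod 4), so quadratic reciprocity gives (239/829) = (829/239). Reduce: 829 ≡ 112 (mod 239). Now have (112/239).
Factor out 2: 112 = 2^4·7. Since 239 ≡ 7 (mod 8), (2/239) = +1, and (2/239)^4 = +1. Now have (7/239).
Both 7 ≡ 3 and 239 ≡ 3 (mod 4), so reciprocity gives (7/239) = -(239/7). Reduce: 239 ≡ 1 (mod 7). Now have -(1/7).
(1/7) = 1. Collecting the sign factors: -1.
The Legendre symbol is -1, so x^2 ≡ -590 (mod 829) has no solution.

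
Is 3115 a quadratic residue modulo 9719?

Both 3115 ≡ 3 and 9719 ≡ 3 (mod 4), so reciprocity gives (3115/9719) = -(9719/3115). Reduce: 9719 ≡ 374 (mod 3115). Now have -(374/3115).
Factor out 2: 374 = 2·187. Since 3115 ≡ 3 (mod 8), (2/3115) = -1. Now have (187/3115).
Both 187 ≡ 3 and 3115 ≡ 3 (mod 4), so reciprocity gives (187/3115) = -(3115/187). Reduce: 3115 ≡ 123 (mod 187). Now have -(123/187).
Both 123 ≡ 3 and 187 ≡ 3 (mod 4), so reciprocity gives (123/187) = -(187/123). Reduce: 187 ≡ 64 (mod 123). Now have (64/123).
Factor out 2: 64 = 2^6. Since 123 ≡ 3 (mod 8), (2/123) = -1, and (2/123)^6 = +1. Now have (1/123).
(1/123) = 1. Collecting the sign factors: 1.
(3115/9719) = 1, and 9719 is prime, so 3115 is a quadratic residue mod 9719.

yes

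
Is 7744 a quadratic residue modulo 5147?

(7744|5147)
  = (2597|5147)    [7744 ≡ 2597 mod 5147]
  = (5147|2597)    [QR: 2597 ≡ 1 mod 4, sign kept]
  = (2550|2597)    [5147 ≡ 2550 mod 2597]
  = -(1275|2597)    [2597 ≡ 5 mod 8 ⇒ (2|2597) = -1]
  = -(2597|1275)    [QR: 2597 ≡ 1 mod 4, sign kept]
  = -(47|1275)    [2597 ≡ 47 mod 1275]
  = (1275|47)    [QR: both ≡ 3 mod 4, sign flips]
  = (6|47)    [1275 ≡ 6 mod 47]
  = (3|47)    [47 ≡ 7 mod 8 ⇒ (2|47) = +1]
  = -(47|3)    [QR: both ≡ 3 mod 4, sign flips]
  = -(2|3)    [47 ≡ 2 mod 3]
  = (1|3)    [3 ≡ 3 mod 8 ⇒ (2|3) = -1]
  = 1    [(1|3) = 1]
(7744|5147) = 1, and 5147 is prime, so 7744 is a quadratic residue mod 5147.

yes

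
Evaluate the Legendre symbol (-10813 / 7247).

1

Pull out -1: (-10813 / 7247) = (-1 / 7247)·(10813 / 7247). Since 7247 ≡ 3 (mod 4), (-1 / 7247) = -1. Now have -(10813 / 7247).
Reduce the numerator: 10813 ≡ 3566 (mod 7247), so (10813 / 7247) = (3566 / 7247).
Factor out 2: 3566 = 2·1783. Since 7247 ≡ 7 (mod 8), (2 / 7247) = +1. Now have -(1783 / 7247).
Both 1783 ≡ 3 and 7247 ≡ 3 (mod 4), so reciprocity gives (1783 / 7247) = -(7247 / 1783). Reduce: 7247 ≡ 115 (mod 1783). Now have (115 / 1783).
Both 115 ≡ 3 and 1783 ≡ 3 (mod 4), so reciprocity gives (115 / 1783) = -(1783 / 115). Reduce: 1783 ≡ 58 (mod 115). Now have -(58 / 115).
Factor out 2: 58 = 2·29. Since 115 ≡ 3 (mod 8), (2 / 115) = -1. Now have (29 / 115).
29 ≡ 1 (mod 4), so quadratic reciprocity gives (29 / 115) = (115 / 29). Reduce: 115 ≡ 28 (mod 29). Now have (28 / 29).
Factor out 2: 28 = 2^2·7. Since 29 ≡ 5 (mod 8), (2 / 29) = -1, and (2 / 29)^2 = +1. Now have (7 / 29).
29 ≡ 1 (mod 4), so quadratic reciprocity gives (7 / 29) = (29 / 7). Reduce: 29 ≡ 1 (mod 7). Now have (1 / 7).
(1 / 7) = 1. Collecting the sign factors: 1.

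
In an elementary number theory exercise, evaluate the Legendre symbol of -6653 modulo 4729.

Pull out -1: (-6653/4729) = (-1/4729)·(6653/4729). Since 4729 ≡ 1 (mod 4), (-1/4729) = +1. Now have (6653/4729).
Reduce the numerator: 6653 ≡ 1924 (mod 4729), so (6653/4729) = (1924/4729).
Factor out 2: 1924 = 2^2·481. Since 4729 ≡ 1 (mod 8), (2/4729) = +1, and (2/4729)^2 = +1. Now have (481/4729).
481 ≡ 1 (mod 4), so quadratic reciprocity gives (481/4729) = (4729/481). Reduce: 4729 ≡ 400 (mod 481). Now have (400/481).
Factor out 2: 400 = 2^4·25. Since 481 ≡ 1 (mod 8), (2/481) = +1, and (2/481)^4 = +1. Now have (25/481).
25 ≡ 1 (mod 4), so quadratic reciprocity gives (25/481) = (481/25). Reduce: 481 ≡ 6 (mod 25). Now have (6/25).
Factor out 2: 6 = 2·3. Since 25 ≡ 1 (mod 8), (2/25) = +1. Now have (3/25).
25 ≡ 1 (mod 4), so quadratic reciprocity gives (3/25) = (25/3). Reduce: 25 ≡ 1 (mod 3). Now have (1/3).
(1/3) = 1. Collecting the sign factors: 1.

1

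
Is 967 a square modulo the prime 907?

yes

Reduce the numerator: 967 ≡ 60 (mod 907), so (967|907) = (60|907).
Factor out 2: 60 = 2^2·15. Since 907 ≡ 3 (mod 8), (2|907) = -1, and (2|907)^2 = +1. Now have (15|907).
Both 15 ≡ 3 and 907 ≡ 3 (mod 4), so reciprocity gives (15|907) = -(907|15). Reduce: 907 ≡ 7 (mod 15). Now have -(7|15).
Both 7 ≡ 3 and 15 ≡ 3 (mod 4), so reciprocity gives (7|15) = -(15|7). Reduce: 15 ≡ 1 (mod 7). Now have (1|7).
(1|7) = 1. Collecting the sign factors: 1.
The Legendre symbol is 1, so x^2 ≡ 967 (mod 907) has solution.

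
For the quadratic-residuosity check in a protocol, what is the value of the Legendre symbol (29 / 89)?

(29 / 89)
  = (89 / 29)    [QR: 29 ≡ 1 mod 4, sign kept]
  = (2 / 29)    [89 ≡ 2 mod 29]
  = -(1 / 29)    [29 ≡ 5 mod 8 ⇒ (2 / 29) = -1]
  = -1    [(1 / 29) = 1]

-1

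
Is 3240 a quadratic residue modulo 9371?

(3240|9371)
  = -(405|9371)    [9371 ≡ 3 mod 8 ⇒ (2|9371)^3 = -1]
  = -(9371|405)    [QR: 405 ≡ 1 mod 4, sign kept]
  = -(56|405)    [9371 ≡ 56 mod 405]
  = (7|405)    [405 ≡ 5 mod 8 ⇒ (2|405)^3 = -1]
  = (405|7)    [QR: 405 ≡ 1 mod 4, sign kept]
  = (6|7)    [405 ≡ 6 mod 7]
  = (3|7)    [7 ≡ 7 mod 8 ⇒ (2|7) = +1]
  = -(7|3)    [QR: both ≡ 3 mod 4, sign flips]
  = -(1|3)    [7 ≡ 1 mod 3]
  = -1    [(1|3) = 1]
(3240|9371) = -1, and 9371 is prime, so 3240 is not a quadratic residue mod 9371.

no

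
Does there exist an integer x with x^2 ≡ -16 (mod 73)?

yes

(-16/73)
  = (57/73)    [-16 ≡ 57 mod 73]
  = (73/57)    [QR: 57 ≡ 1 mod 4, sign kept]
  = (16/57)    [73 ≡ 16 mod 57]
  = (1/57)    [57 ≡ 1 mod 8 ⇒ (2/57)^4 = +1]
  = 1    [(1/57) = 1]
The Legendre symbol is 1, so x^2 ≡ -16 (mod 73) has solution.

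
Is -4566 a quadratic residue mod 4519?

yes

Reduce the numerator: -4566 ≡ 4472 (mod 4519), so (-4566/4519) = (4472/4519).
Factor out 2: 4472 = 2^3·559. Since 4519 ≡ 7 (mod 8), (2/4519) = +1, and (2/4519)^3 = +1. Now have (559/4519).
Both 559 ≡ 3 and 4519 ≡ 3 (mod 4), so reciprocity gives (559/4519) = -(4519/559). Reduce: 4519 ≡ 47 (mod 559). Now have -(47/559).
Both 47 ≡ 3 and 559 ≡ 3 (mod 4), so reciprocity gives (47/559) = -(559/47). Reduce: 559 ≡ 42 (mod 47). Now have (42/47).
Factor out 2: 42 = 2·21. Since 47 ≡ 7 (mod 8), (2/47) = +1. Now have (21/47).
21 ≡ 1 (mod 4), so quadratic reciprocity gives (21/47) = (47/21). Reduce: 47 ≡ 5 (mod 21). Now have (5/21).
5 ≡ 1 (mod 4), so quadratic reciprocity gives (5/21) = (21/5). Reduce: 21 ≡ 1 (mod 5). Now have (1/5).
(1/5) = 1. Collecting the sign factors: 1.
The Legendre symbol is 1, so x^2 ≡ -4566 (mod 4519) has solution.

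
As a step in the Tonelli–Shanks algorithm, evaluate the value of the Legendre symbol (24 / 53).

1

(24 / 53)
  = -(3 / 53)    [53 ≡ 5 mod 8 ⇒ (2 / 53)^3 = -1]
  = -(53 / 3)    [QR: 53 ≡ 1 mod 4, sign kept]
  = -(2 / 3)    [53 ≡ 2 mod 3]
  = (1 / 3)    [3 ≡ 3 mod 8 ⇒ (2 / 3) = -1]
  = 1    [(1 / 3) = 1]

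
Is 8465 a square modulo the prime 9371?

no

(8465/9371)
  = (9371/8465)    [QR: 8465 ≡ 1 mod 4, sign kept]
  = (906/8465)    [9371 ≡ 906 mod 8465]
  = (453/8465)    [8465 ≡ 1 mod 8 ⇒ (2/8465) = +1]
  = (8465/453)    [QR: 453 ≡ 1 mod 4, sign kept]
  = (311/453)    [8465 ≡ 311 mod 453]
  = (453/311)    [QR: 453 ≡ 1 mod 4, sign kept]
  = (142/311)    [453 ≡ 142 mod 311]
  = (71/311)    [311 ≡ 7 mod 8 ⇒ (2/311) = +1]
  = -(311/71)    [QR: both ≡ 3 mod 4, sign flips]
  = -(27/71)    [311 ≡ 27 mod 71]
  = (71/27)    [QR: both ≡ 3 mod 4, sign flips]
  = (17/27)    [71 ≡ 17 mod 27]
  = (27/17)    [QR: 17 ≡ 1 mod 4, sign kept]
  = (10/17)    [27 ≡ 10 mod 17]
  = (5/17)    [17 ≡ 1 mod 8 ⇒ (2/17) = +1]
  = (17/5)    [QR: 5 ≡ 1 mod 4, sign kept]
  = (2/5)    [17 ≡ 2 mod 5]
  = -(1/5)    [5 ≡ 5 mod 8 ⇒ (2/5) = -1]
  = -1    [(1/5) = 1]
The Legendre symbol is -1, so x^2 ≡ 8465 (mod 9371) has no solution.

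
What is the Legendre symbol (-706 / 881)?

-1

(-706 / 881)
  = (175 / 881)    [-706 ≡ 175 mod 881]
  = (881 / 175)    [QR: 881 ≡ 1 mod 4, sign kept]
  = (6 / 175)    [881 ≡ 6 mod 175]
  = (3 / 175)    [175 ≡ 7 mod 8 ⇒ (2 / 175) = +1]
  = -(175 / 3)    [QR: both ≡ 3 mod 4, sign flips]
  = -(1 / 3)    [175 ≡ 1 mod 3]
  = -1    [(1 / 3) = 1]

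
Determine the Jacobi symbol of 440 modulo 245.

0

Reduce the numerator: 440 ≡ 195 (mod 245), so (440/245) = (195/245).
245 ≡ 1 (mod 4), so quadratic reciprocity gives (195/245) = (245/195). Reduce: 245 ≡ 50 (mod 195). Now have (50/195).
Factor out 2: 50 = 2·25. Since 195 ≡ 3 (mod 8), (2/195) = -1. Now have -(25/195).
25 ≡ 1 (mod 4), so quadratic reciprocity gives (25/195) = (195/25). Reduce: 195 ≡ 20 (mod 25). Now have -(20/25).
Factor out 2: 20 = 2^2·5. Since 25 ≡ 1 (mod 8), (2/25) = +1, and (2/25)^2 = +1. Now have -(5/25).
5 ≡ 1 (mod 4), so quadratic reciprocity gives (5/25) = (25/5). Reduce: 25 ≡ 0 (mod 5). Now have -(0/5).
The numerator is now 0 with denominator 5 > 1: the symbol is 0.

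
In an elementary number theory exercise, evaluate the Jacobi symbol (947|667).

Reduce the numerator: 947 ≡ 280 (mod 667), so (947|667) = (280|667).
Factor out 2: 280 = 2^3·35. Since 667 ≡ 3 (mod 8), (2|667) = -1, and (2|667)^3 = -1. Now have -(35|667).
Both 35 ≡ 3 and 667 ≡ 3 (mod 4), so reciprocity gives (35|667) = -(667|35). Reduce: 667 ≡ 2 (mod 35). Now have (2|35).
Factor out 2: 2 = 2. Since 35 ≡ 3 (mod 8), (2|35) = -1. Now have -(1|35).
(1|35) = 1. Collecting the sign factors: -1.

-1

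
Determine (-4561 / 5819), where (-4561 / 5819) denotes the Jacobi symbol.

Pull out -1: (-4561 / 5819) = (-1 / 5819)·(4561 / 5819). Since 5819 ≡ 3 (mod 4), (-1 / 5819) = -1. Now have -(4561 / 5819).
4561 ≡ 1 (mod 4), so quadratic reciprocity gives (4561 / 5819) = (5819 / 4561). Reduce: 5819 ≡ 1258 (mod 4561). Now have -(1258 / 4561).
Factor out 2: 1258 = 2·629. Since 4561 ≡ 1 (mod 8), (2 / 4561) = +1. Now have -(629 / 4561).
629 ≡ 1 (mod 4), so quadratic reciprocity gives (629 / 4561) = (4561 / 629). Reduce: 4561 ≡ 158 (mod 629). Now have -(158 / 629).
Factor out 2: 158 = 2·79. Since 629 ≡ 5 (mod 8), (2 / 629) = -1. Now have (79 / 629).
629 ≡ 1 (mod 4), so quadratic reciprocity gives (79 / 629) = (629 / 79). Reduce: 629 ≡ 76 (mod 79). Now have (76 / 79).
Factor out 2: 76 = 2^2·19. Since 79 ≡ 7 (mod 8), (2 / 79) = +1, and (2 / 79)^2 = +1. Now have (19 / 79).
Both 19 ≡ 3 and 79 ≡ 3 (mod 4), so reciprocity gives (19 / 79) = -(79 / 19). Reduce: 79 ≡ 3 (mod 19). Now have -(3 / 19).
Both 3 ≡ 3 and 19 ≡ 3 (mod 4), so reciprocity gives (3 / 19) = -(19 / 3). Reduce: 19 ≡ 1 (mod 3). Now have (1 / 3).
(1 / 3) = 1. Collecting the sign factors: 1.

1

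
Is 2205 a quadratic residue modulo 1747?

Reduce the numerator: 2205 ≡ 458 (mod 1747), so (2205/1747) = (458/1747).
Factor out 2: 458 = 2·229. Since 1747 ≡ 3 (mod 8), (2/1747) = -1. Now have -(229/1747).
229 ≡ 1 (mod 4), so quadratic reciprocity gives (229/1747) = (1747/229). Reduce: 1747 ≡ 144 (mod 229). Now have -(144/229).
Factor out 2: 144 = 2^4·9. Since 229 ≡ 5 (mod 8), (2/229) = -1, and (2/229)^4 = +1. Now have -(9/229).
9 ≡ 1 (mod 4), so quadratic reciprocity gives (9/229) = (229/9). Reduce: 229 ≡ 4 (mod 9). Now have -(4/9).
Factor out 2: 4 = 2^2. Since 9 ≡ 1 (mod 8), (2/9) = +1, and (2/9)^2 = +1. Now have -(1/9).
(1/9) = 1. Collecting the sign factors: -1.
The Legendre symbol is -1, so x^2 ≡ 2205 (mod 1747) has no solution.

no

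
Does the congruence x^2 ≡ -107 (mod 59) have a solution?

no

(-107|59)
  = -(107|59)    [59 ≡ 3 mod 4 ⇒ (-1|59) = -1]
  = -(48|59)    [107 ≡ 48 mod 59]
  = -(3|59)    [59 ≡ 3 mod 8 ⇒ (2|59)^4 = +1]
  = (59|3)    [QR: both ≡ 3 mod 4, sign flips]
  = (2|3)    [59 ≡ 2 mod 3]
  = -(1|3)    [3 ≡ 3 mod 8 ⇒ (2|3) = -1]
  = -1    [(1|3) = 1]
The Legendre symbol is -1, so x^2 ≡ -107 (mod 59) has no solution.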